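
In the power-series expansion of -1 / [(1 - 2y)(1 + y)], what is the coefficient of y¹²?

The denominator gives the recurrence a_n = a_(n−1) + 2a_(n−2) for n ≥ 2; the numerator fixes a_0 = -1, a_1 = -1.
Iterating: -1, -1, -3, -5, -11, -21, -43, -85, -171, -341, -683, -1365, -2731, so a_12 = -2731.

-2731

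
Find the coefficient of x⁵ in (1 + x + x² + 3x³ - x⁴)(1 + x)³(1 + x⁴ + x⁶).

(1 + x + x² + 3x³ - x⁴) has coefficients 1,1,1,3,-1 for degrees 0…4.
(1 + x)³ has coefficients 1,3,3,1,0,0 for degrees 0…5.
Finally multiplying by (1 + x⁴ + x⁶), the product of all factors after the first has coefficients 1,3,3,1,1,3 for degrees 0…5.
[x⁵] = 1·3 + 1·1 + 1·1 + 3·3 − 1·3 = 11.

11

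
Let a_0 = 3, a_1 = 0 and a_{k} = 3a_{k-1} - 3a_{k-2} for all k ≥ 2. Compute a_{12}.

The ordinary generating function has denominator 1 - 3q + 3q^2.
Iterating the recurrence: a_0,…,a_{12} = 3, 0, -9, -27, -54, -81, -81, 0, 243, 729, 1458, 2187, 2187.

2187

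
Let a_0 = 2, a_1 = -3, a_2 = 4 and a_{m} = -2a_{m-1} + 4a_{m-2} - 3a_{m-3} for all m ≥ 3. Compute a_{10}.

The ordinary generating function has denominator 1 + 2z - 4z^2 + 3z^3.
Iterating the recurrence: a_0,…,a_{10} = 2, -3, 4, -26, 77, -270, 926, -3163, 10840, -37110, 127069.

127069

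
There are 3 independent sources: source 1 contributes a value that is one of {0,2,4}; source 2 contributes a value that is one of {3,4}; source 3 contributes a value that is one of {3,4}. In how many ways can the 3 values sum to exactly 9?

2

The generating function for the choices is (1 + y² + y⁴)·(y³ + y⁴)·(y³ + y⁴); the count is [y⁹].
(1 + y² + y⁴) has coefficients 1,0,1,0,1 for degrees 0…4.
(y³ + y⁴) has coefficients 0,0,0,1,1,0,0,0,0,0 for degrees 0…9.
Finally multiplying by (y³ + y⁴), the product of all factors after the first has coefficients 0,0,0,0,0,0,1,2,1,0 for degrees 0…9.
[y⁹] = 1·0 + 1·2 + 1·0 = 2.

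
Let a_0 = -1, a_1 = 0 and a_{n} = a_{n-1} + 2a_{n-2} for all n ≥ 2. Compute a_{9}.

The ordinary generating function has denominator 1 - y - 2y^2.
Iterating the recurrence: a_0,…,a_{9} = -1, 0, -2, -2, -6, -10, -22, -42, -86, -170.

-170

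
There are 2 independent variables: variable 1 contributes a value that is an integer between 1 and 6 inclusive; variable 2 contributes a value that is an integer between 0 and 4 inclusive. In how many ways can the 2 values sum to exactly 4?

4

The generating function for the choices is (q + q² + q³ + q⁴ + q⁵ + q⁶)·(1 + q + q² + q³ + q⁴); the count is [q⁴].
(q + q² + q³ + q⁴ + q⁵ + q⁶) has coefficients 0,1,1,1,1 for degrees 0…4.
(1 + q + q² + q³ + q⁴) has coefficients 1,1,1,1,1 for degrees 0…4.
[q⁴] = 1·1 + 1·1 + 1·1 + 1·1 = 4.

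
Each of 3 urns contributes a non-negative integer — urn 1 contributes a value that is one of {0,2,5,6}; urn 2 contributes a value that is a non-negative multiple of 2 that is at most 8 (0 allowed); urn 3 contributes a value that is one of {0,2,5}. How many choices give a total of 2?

The generating function for the choices is (1 + t² + t⁵ + t⁶)·(1 + t² + t⁴ + t⁶ + t⁸)·(1 + t² + t⁵); the count is [t²].
(1 + t² + t⁵ + t⁶) has coefficients 1,0,1 for degrees 0…2.
(1 + t² + t⁴ + t⁶ + t⁸) has coefficients 1,0,1 for degrees 0…2.
Finally multiplying by (1 + t² + t⁵), the product of all factors after the first has coefficients 1,0,2 for degrees 0…2.
[t²] = 1·2 + 1·1 = 3.

3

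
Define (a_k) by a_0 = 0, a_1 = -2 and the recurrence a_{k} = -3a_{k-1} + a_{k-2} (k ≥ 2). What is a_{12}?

934560

The ordinary generating function has denominator 1 + 3y - y^2.
Iterating the recurrence: a_0,…,a_{12} = 0, -2, 6, -20, 66, -218, 720, -2378, 7854, -25940, 85674, -282962, 934560.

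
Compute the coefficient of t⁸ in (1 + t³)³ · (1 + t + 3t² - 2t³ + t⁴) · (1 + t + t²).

(1 + t³)³ has coefficients 1,0,0,3,0,0,3,0,0 for degrees 0…8.
(1 + t + 3t² - 2t³ + t⁴) has coefficients 1,1,3,-2,1,0,0,0,0 for degrees 0…8.
Finally multiplying by (1 + t + t²), the product of all factors after the first has coefficients 1,2,5,2,2,-1,1,0,0 for degrees 0…8.
[t⁸] = 1·0 + 3·(-1) + 3·5 = 12.

12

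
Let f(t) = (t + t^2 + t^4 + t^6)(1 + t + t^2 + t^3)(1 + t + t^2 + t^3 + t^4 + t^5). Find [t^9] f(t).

11

(t + t^2 + t^4 + t^6) has coefficients 0,1,1,0,1,0,1 for degrees 0…6.
(1 + t + t^2 + t^3) has coefficients 1,1,1,1,0,0,0,0,0,0 for degrees 0…9.
Finally multiplying by (1 + t + t^2 + t^3 + t^4 + t^5), the product of all factors after the first has coefficients 1,2,3,4,4,4,3,2,1,0 for degrees 0…9.
[t^9] = 1·1 + 1·2 + 1·4 + 1·4 = 11.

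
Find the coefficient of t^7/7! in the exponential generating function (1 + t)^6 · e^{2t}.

261536

The EGF product rule gives c_7 = Σ_{k_1+k_2=7} C(7; k_1,k_2) · ∏ g_i(k_i), where (1+t)^6 gives the falling factorial (6)_k; e^{2t} gives (2)^k.
g_1(k) for k = 0…7: 1, 6, 30, 120, 360, 720, 720, 0.
g_2(k) for k = 0…7: 1, 2, 4, 8, 16, 32, 64, 128.
c_7 = Σ_k C(7,k)·g_1(k)·g_2(7−k) = 1·1·128 + 7·6·64 + 21·30·32 + 35·120·16 + 35·360·8 + 21·720·4 + 7·720·2 = 128 + 2688 + 20160 + 67200 + 100800 + 60480 + 10080 = 261536.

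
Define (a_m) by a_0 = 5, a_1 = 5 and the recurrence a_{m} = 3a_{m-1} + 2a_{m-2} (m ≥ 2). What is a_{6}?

The ordinary generating function has denominator 1 - 3q - 2q^2.
Iterating the recurrence: a_0,…,a_{6} = 5, 5, 25, 85, 305, 1085, 3865.

3865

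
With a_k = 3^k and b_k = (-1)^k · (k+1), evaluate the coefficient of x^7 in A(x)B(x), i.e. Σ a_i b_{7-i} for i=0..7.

Write out a_i and b_{7-i} for i = 0,…,7 and sum the products.
Σ = 1·(-8) + 3·7 + 9·(-6) + 27·5 + 81·(-4) + 243·3 + 729·(-2) + 2187·1 = 1228.

1228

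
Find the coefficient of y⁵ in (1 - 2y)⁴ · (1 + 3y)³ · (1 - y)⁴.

-657

(1 - 2y)⁴ has coefficients 1,-8,24,-32,16 for degrees 0…4.
(1 + 3y)³ has coefficients 1,9,27,27,0,0 for degrees 0…5.
Finally multiplying by (1 - y)⁴, the product of all factors after the first has coefficients 1,5,-3,-31,19,63 for degrees 0…5.
[y⁵] = 1·63 − 8·19 + 24·(-31) − 32·(-3) + 16·5 = -657.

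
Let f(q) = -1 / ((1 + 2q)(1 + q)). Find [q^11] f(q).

4095

Partial fractions give a closed form: a_n = (-2)·(-2)^n + (1)·(-1)^n.
At n = 11: a_11 = 4095.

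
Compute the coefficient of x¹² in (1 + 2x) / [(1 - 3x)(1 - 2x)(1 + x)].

Partial fractions give a closed form: a_n = (15/4)·3^n + (-8/3)·2^n + (-1/12)·(-1)^n.
At n = 12: a_12 = 1981981.

1981981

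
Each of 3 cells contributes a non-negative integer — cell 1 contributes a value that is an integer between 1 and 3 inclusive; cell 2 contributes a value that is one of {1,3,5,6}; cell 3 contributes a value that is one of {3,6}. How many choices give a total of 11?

The generating function for the choices is (z + z² + z³)·(z + z³ + z⁵ + z⁶)·(z³ + z⁶); the count is [z¹¹].
(z + z² + z³) has coefficients 0,1,1,1 for degrees 0…3.
(z + z³ + z⁵ + z⁶) has coefficients 0,1,0,1,0,1,1,0,0,0,0,0 for degrees 0…11.
Finally multiplying by (z³ + z⁶), the product of all factors after the first has coefficients 0,0,0,0,1,0,1,1,1,2,0,1 for degrees 0…11.
[z¹¹] = 1·0 + 1·2 + 1·1 = 3.

3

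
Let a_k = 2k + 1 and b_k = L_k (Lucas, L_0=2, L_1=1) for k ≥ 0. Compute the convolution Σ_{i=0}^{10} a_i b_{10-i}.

Write out a_i and b_{10-i} for i = 0,…,10 and sum the products.
Σ = 1·123 + 3·76 + 5·47 + 7·29 + 9·18 + 11·11 + 13·7 + 15·4 + 17·3 + 19·1 + 21·2 = 1335.

1335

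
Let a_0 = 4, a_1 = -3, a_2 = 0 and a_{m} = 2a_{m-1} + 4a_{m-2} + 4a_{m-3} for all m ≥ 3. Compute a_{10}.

2240

The ordinary generating function has denominator 1 - 2q - 4q^2 - 4q^3.
Iterating the recurrence: a_0,…,a_{10} = 4, -3, 0, 4, -4, 8, 16, 48, 192, 640, 2240.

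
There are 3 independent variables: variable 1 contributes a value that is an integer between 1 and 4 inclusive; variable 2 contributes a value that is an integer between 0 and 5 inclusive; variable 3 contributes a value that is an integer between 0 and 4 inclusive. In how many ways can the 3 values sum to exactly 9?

14

The generating function for the choices is (x + x^2 + x^3 + x^4)·(1 + x + x^2 + x^3 + x^4 + x^5)·(1 + x + x^2 + x^3 + x^4); the count is [x^9].
(x + x^2 + x^3 + x^4) has coefficients 0,1,1,1,1 for degrees 0…4.
(1 + x + x^2 + x^3 + x^4 + x^5) has coefficients 1,1,1,1,1,1,0,0,0,0 for degrees 0…9.
Finally multiplying by (1 + x + x^2 + x^3 + x^4), the product of all factors after the first has coefficients 1,2,3,4,5,5,4,3,2,1 for degrees 0…9.
[x^9] = 1·2 + 1·3 + 1·4 + 1·5 = 14.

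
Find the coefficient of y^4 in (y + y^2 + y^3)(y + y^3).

(y + y^2 + y^3) has coefficients 0,1,1,1 for degrees 0…3.
(y + y^3) has coefficients 0,1,0,1,0 for degrees 0…4.
[y^4] = 1·1 + 1·0 + 1·1 = 2.

2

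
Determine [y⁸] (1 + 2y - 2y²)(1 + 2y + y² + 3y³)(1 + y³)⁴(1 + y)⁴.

258

(1 + 2y - 2y²) has coefficients 1,2,-2 for degrees 0…2.
(1 + 2y + y² + 3y³) has coefficients 1,2,1,3,0,0,0,0,0 for degrees 0…8.
Multiplying by (1 + y³)⁴ gives running coefficients 1,2,1,7,8,4,18,12,6 for degrees 0…8.
Finally multiplying by (1 + y)⁴, the product of all factors after the first has coefficients 1,6,15,27,51,84,111,147,186 for degrees 0…8.
[y⁸] = 1·186 + 2·147 − 2·111 = 258.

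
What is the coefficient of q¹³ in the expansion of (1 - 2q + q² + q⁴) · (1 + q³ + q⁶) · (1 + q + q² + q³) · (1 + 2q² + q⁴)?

6

(1 - 2q + q² + q⁴) has coefficients 1,-2,1,0,1 for degrees 0…4.
(1 + q³ + q⁶) has coefficients 1,0,0,1,0,0,1,0,0,0,0,0,0,0 for degrees 0…13.
Multiplying by (1 + q + q² + q³) gives running coefficients 1,1,1,2,1,1,2,1,1,1,0,0,0,0 for degrees 0…13.
Finally multiplying by (1 + 2q² + q⁴), the product of all factors after the first has coefficients 1,1,3,4,4,6,5,5,6,4,4,3,1,1 for degrees 0…13.
[q¹³] = 1·1 − 2·1 + 1·3 + 1·4 = 6.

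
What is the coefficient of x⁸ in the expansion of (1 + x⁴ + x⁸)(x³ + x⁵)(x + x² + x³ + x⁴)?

(1 + x⁴ + x⁸) has coefficients 1,0,0,0,1,0,0,0,1 for degrees 0…8.
(x³ + x⁵) has coefficients 0,0,0,1,0,1,0,0,0 for degrees 0…8.
Finally multiplying by (x + x² + x³ + x⁴), the product of all factors after the first has coefficients 0,0,0,0,1,1,2,2,1 for degrees 0…8.
[x⁸] = 1·1 + 1·1 + 1·0 = 2.

2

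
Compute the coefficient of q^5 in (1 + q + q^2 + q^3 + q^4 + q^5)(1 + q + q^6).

(1 + q + q^2 + q^3 + q^4 + q^5) has coefficients 1,1,1,1,1,1 for degrees 0…5.
(1 + q + q^6) has coefficients 1,1,0,0,0,0 for degrees 0…5.
[q^5] = 1·0 + 1·0 + 1·0 + 1·0 + 1·1 + 1·1 = 2.

2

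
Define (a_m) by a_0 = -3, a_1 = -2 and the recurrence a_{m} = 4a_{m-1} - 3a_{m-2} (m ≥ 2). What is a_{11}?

The ordinary generating function has denominator 1 - 4q + 3q^2.
Iterating the recurrence: a_0,…,a_{11} = -3, -2, 1, 10, 37, 118, 361, 1090, 3277, 9838, 29521, 88570.

88570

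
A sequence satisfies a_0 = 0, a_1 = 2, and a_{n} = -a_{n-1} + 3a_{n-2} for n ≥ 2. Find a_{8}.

-434

The ordinary generating function has denominator 1 + y - 3y^2.
Iterating the recurrence: a_0,…,a_{8} = 0, 2, -2, 8, -14, 38, -80, 194, -434.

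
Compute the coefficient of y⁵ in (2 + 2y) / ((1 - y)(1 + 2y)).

Partial fractions give a closed form: a_n = (4/3)·1^n + (2/3)·(-2)^n.
At n = 5: a_5 = -20.

-20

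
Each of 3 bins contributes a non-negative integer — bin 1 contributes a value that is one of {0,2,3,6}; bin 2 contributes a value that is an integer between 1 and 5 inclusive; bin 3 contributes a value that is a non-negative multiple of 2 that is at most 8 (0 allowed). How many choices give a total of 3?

3

The generating function for the choices is (1 + x^2 + x^3 + x^6)·(x + x^2 + x^3 + x^4 + x^5)·(1 + x^2 + x^4 + x^6 + x^8); the count is [x^3].
(1 + x^2 + x^3 + x^6) has coefficients 1,0,1,1 for degrees 0…3.
(x + x^2 + x^3 + x^4 + x^5) has coefficients 0,1,1,1 for degrees 0…3.
Finally multiplying by (1 + x^2 + x^4 + x^6 + x^8), the product of all factors after the first has coefficients 0,1,1,2 for degrees 0…3.
[x^3] = 1·2 + 1·1 + 1·0 = 3.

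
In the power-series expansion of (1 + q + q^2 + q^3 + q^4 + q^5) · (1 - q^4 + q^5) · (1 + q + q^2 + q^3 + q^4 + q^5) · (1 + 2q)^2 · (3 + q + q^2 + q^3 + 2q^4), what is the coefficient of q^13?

(1 + q + q^2 + q^3 + q^4 + q^5) has coefficients 1,1,1,1,1,1 for degrees 0…5.
(1 - q^4 + q^5) has coefficients 1,0,0,0,-1,1,0,0,0,0,0,0,0,0 for degrees 0…13.
Multiplying by (1 + q + q^2 + q^3 + q^4 + q^5) gives running coefficients 1,1,1,1,0,1,0,0,0,0,1,0,0,0 for degrees 0…13.
Multiplying by (1 + 2q)^2 gives running coefficients 1,5,9,9,8,5,4,4,0,0,1,4,4,0 for degrees 0…13.
Finally multiplying by (3 + q + q^2 + q^3 + 2q^4), the product of all factors after the first has coefficients 3,16,33,42,49,51,52,47,29,18,15,21,17,9 for degrees 0…13.
[q^13] = 1·9 + 1·17 + 1·21 + 1·15 + 1·18 + 1·29 = 109.

109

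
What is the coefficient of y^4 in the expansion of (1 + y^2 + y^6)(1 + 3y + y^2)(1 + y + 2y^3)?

10

(1 + y^2 + y^6) has coefficients 1,0,1,0,0 for degrees 0…4.
(1 + 3y + y^2) has coefficients 1,3,1,0,0 for degrees 0…4.
Finally multiplying by (1 + y + 2y^3), the product of all factors after the first has coefficients 1,4,4,3,6 for degrees 0…4.
[y^4] = 1·6 + 1·4 = 10.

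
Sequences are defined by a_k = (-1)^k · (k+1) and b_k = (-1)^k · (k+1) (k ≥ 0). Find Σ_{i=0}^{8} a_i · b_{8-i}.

165

Write out a_i and b_{8-i} for i = 0,…,8 and sum the products.
Σ = 1·9 − 2·(-8) + 3·7 − 4·(-6) + 5·5 − 6·(-4) + 7·3 − 8·(-2) + 9·1 = 165.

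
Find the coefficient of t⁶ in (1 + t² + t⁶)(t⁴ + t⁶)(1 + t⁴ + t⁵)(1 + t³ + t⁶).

(1 + t² + t⁶) has coefficients 1,0,1,0,0,0,1 for degrees 0…6.
(t⁴ + t⁶) has coefficients 0,0,0,0,1,0,1 for degrees 0…6.
Multiplying by (1 + t⁴ + t⁵) gives running coefficients 0,0,0,0,1,0,1 for degrees 0…6.
Finally multiplying by (1 + t³ + t⁶), the product of all factors after the first has coefficients 0,0,0,0,1,0,1 for degrees 0…6.
[t⁶] = 1·1 + 1·1 + 1·0 = 2.

2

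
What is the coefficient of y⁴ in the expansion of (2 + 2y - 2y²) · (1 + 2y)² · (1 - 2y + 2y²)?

20

(2 + 2y - 2y²) has coefficients 2,2,-2 for degrees 0…2.
(1 + 2y)² has coefficients 1,4,4,0,0 for degrees 0…4.
Finally multiplying by (1 - 2y + 2y²), the product of all factors after the first has coefficients 1,2,-2,0,8 for degrees 0…4.
[y⁴] = 2·8 + 2·0 − 2·(-2) = 20.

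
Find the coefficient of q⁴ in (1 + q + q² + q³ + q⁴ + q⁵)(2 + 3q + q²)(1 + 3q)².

(1 + q + q² + q³ + q⁴ + q⁵) has coefficients 1,1,1,1,1 for degrees 0…4.
(2 + 3q + q²) has coefficients 2,3,1,0,0 for degrees 0…4.
Finally multiplying by (1 + 3q)², the product of all factors after the first has coefficients 2,15,37,33,9 for degrees 0…4.
[q⁴] = 1·9 + 1·33 + 1·37 + 1·15 + 1·2 = 96.

96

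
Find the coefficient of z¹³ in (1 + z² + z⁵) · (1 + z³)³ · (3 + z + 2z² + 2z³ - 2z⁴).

6

(1 + z² + z⁵) has coefficients 1,0,1,0,0,1 for degrees 0…5.
(1 + z³)³ has coefficients 1,0,0,3,0,0,3,0,0,1,0,0,0,0 for degrees 0…13.
Finally multiplying by (3 + z + 2z² + 2z³ - 2z⁴), the product of all factors after the first has coefficients 3,1,2,11,1,6,15,-3,6,9,-5,2,2,-2 for degrees 0…13.
[z¹³] = 1·(-2) + 1·2 + 1·6 = 6.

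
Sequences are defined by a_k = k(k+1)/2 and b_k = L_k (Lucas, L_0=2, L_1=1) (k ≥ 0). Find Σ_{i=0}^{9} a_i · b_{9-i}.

The convolution is the x^9 coefficient of A(x)B(x).
Σ = 0·76 + 1·47 + 3·29 + 6·18 + 10·11 + 15·7 + 21·4 + 28·3 + 36·1 + 45·2 = 751.

751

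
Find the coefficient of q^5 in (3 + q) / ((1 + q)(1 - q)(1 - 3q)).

Partial fractions give a closed form: a_n = (1/4)·(-1)^n + (-1)·1^n + (15/4)·3^n.
At n = 5: a_5 = 910.

910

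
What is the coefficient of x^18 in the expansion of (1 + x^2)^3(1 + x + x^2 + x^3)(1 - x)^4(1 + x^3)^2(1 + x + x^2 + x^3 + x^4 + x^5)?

-12

(1 + x^2)^3 has coefficients 1,0,3,0,3,0,1 for degrees 0…6.
(1 + x + x^2 + x^3) has coefficients 1,1,1,1,0,0,0,0,0,0,0,0,0,0,0,0,0,0,0 for degrees 0…18.
Multiplying by (1 - x)^4 gives running coefficients 1,-3,3,-1,-1,3,-3,1,0,0,0,0,0,0,0,0,0,0,0 for degrees 0…18.
Multiplying by (1 + x^3)^2 gives running coefficients 1,-3,3,1,-7,9,-4,-4,9,-7,1,3,-3,1,0,0,0,0,0 for degrees 0…18.
Finally multiplying by (1 + x + x^2 + x^3 + x^4 + x^5), the product of all factors after the first has coefficients 1,-2,1,2,-5,4,-1,-2,4,-4,4,-2,-1,4,-5,2,1,-2,1 for degrees 0…18.
[x^18] = 1·1 + 3·1 + 3·(-5) + 1·(-1) = -12.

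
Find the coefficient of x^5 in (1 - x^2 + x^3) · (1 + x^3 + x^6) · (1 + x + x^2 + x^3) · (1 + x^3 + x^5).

1

(1 - x^2 + x^3) has coefficients 1,0,-1,1 for degrees 0…3.
(1 + x^3 + x^6) has coefficients 1,0,0,1,0,0 for degrees 0…5.
Multiplying by (1 + x + x^2 + x^3) gives running coefficients 1,1,1,2,1,1 for degrees 0…5.
Finally multiplying by (1 + x^3 + x^5), the product of all factors after the first has coefficients 1,1,1,3,2,3 for degrees 0…5.
[x^5] = 1·3 − 1·3 + 1·1 = 1.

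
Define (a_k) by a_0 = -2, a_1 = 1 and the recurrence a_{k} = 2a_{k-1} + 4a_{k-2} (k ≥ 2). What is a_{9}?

-12800

The ordinary generating function has denominator 1 - 2q - 4q^2.
Iterating the recurrence: a_0,…,a_{9} = -2, 1, -6, -8, -40, -112, -384, -1216, -3968, -12800.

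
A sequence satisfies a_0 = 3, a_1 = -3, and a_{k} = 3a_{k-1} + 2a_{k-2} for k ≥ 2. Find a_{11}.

The ordinary generating function has denominator 1 - 3x - 2x^2.
Iterating the recurrence: a_0,…,a_{11} = 3, -3, -3, -15, -51, -183, -651, -2319, -8259, -29415, -104763, -373119.

-373119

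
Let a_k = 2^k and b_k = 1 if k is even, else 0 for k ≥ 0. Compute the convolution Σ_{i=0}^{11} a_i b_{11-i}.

The convolution is the t^11 coefficient of A(t)B(t).
Σ = 1·0 + 2·1 + 4·0 + 8·1 + 16·0 + 32·1 + 64·0 + 128·1 + 256·0 + 512·1 + 1024·0 + 2048·1 = 2730.

2730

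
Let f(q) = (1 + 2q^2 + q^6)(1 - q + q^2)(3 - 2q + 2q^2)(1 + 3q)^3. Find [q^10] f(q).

20

(1 + 2q^2 + q^6) has coefficients 1,0,2,0,0,0,1 for degrees 0…6.
(1 - q + q^2) has coefficients 1,-1,1,0,0,0,0,0,0,0,0 for degrees 0…10.
Multiplying by (3 - 2q + 2q^2) gives running coefficients 3,-5,7,-4,2,0,0,0,0,0,0 for degrees 0…10.
Finally multiplying by (1 + 3q)^3, the product of all factors after the first has coefficients 3,22,43,5,20,99,-54,54,0,0,0 for degrees 0…10.
[q^10] = 1·0 + 2·0 + 1·20 = 20.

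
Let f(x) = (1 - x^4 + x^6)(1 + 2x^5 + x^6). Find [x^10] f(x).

-1

(1 - x^4 + x^6) has coefficients 1,0,0,0,-1,0,1 for degrees 0…6.
(1 + 2x^5 + x^6) has coefficients 1,0,0,0,0,2,1,0,0,0,0 for degrees 0…10.
[x^10] = 1·0 − 1·1 + 1·0 = -1.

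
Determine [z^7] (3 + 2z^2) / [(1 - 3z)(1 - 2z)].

20245

The denominator gives the recurrence a_n = 5a_(n−1) − 6a_(n−2) for n ≥ 3; the numerator fixes a_0 = 3, a_1 = 15, a_2 = 59.
Iterating: 3, 15, 59, 205, 671, 2125, 6599, 20245, so a_7 = 20245.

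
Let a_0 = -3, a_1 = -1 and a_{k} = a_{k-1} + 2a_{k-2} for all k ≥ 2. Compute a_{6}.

-87

The ordinary generating function has denominator 1 - q - 2q^2.
Iterating the recurrence: a_0,…,a_{6} = -3, -1, -7, -9, -23, -41, -87.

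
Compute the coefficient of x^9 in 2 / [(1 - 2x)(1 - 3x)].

The denominator gives the recurrence a_n = 5a_(n−1) − 6a_(n−2) for n ≥ 2; the numerator fixes a_0 = 2, a_1 = 10.
Iterating: 2, 10, 38, 130, 422, 1330, 4118, 12610, 38342, 116050, so a_9 = 116050.

116050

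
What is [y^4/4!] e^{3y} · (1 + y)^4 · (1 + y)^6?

The EGF product rule gives c_4 = Σ_{k_1+k_2+k_3=4} C(4; k_1,k_2,k_3) · ∏ g_i(k_i), where e^{3y} gives (3)^k; (1+y)^4 gives the falling factorial (4)_k; (1+y)^6 gives the falling factorial (6)_k.
g_1(k) for k = 0…4: 1, 3, 9, 27, 81.
g_2(k) for k = 0…4: 1, 4, 12, 24, 24.
g_3(k) for k = 0…4: 1, 6, 30, 120, 360.
First combine the last two factors: h(k) = Σ_j C(k,j)·g_2(j)·g_3(k−j) for k = 0…4: 1, 10, 90, 720, 5040.
c_4 = Σ_k C(4,k)·g_1(k)·h(4−k) = 1·1·5040 + 4·3·720 + 6·9·90 + 4·27·10 + 1·81·1 = 5040 + 8640 + 4860 + 1080 + 81 = 19701.

19701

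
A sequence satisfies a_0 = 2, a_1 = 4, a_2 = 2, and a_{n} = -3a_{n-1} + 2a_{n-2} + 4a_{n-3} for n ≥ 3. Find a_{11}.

The ordinary generating function has denominator 1 + 3z - 2z^2 - 4z^3.
Iterating the recurrence: a_0,…,a_{11} = 2, 4, 2, 10, -10, 58, -154, 538, -1690, 5530, -17818, 57754.

57754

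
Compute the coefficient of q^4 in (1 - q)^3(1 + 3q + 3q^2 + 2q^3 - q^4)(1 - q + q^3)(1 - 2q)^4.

(1 - q)^3 has coefficients 1,-3,3,-1 for degrees 0…3.
(1 + 3q + 3q^2 + 2q^3 - q^4) has coefficients 1,3,3,2,-1 for degrees 0…4.
Multiplying by (1 - q + q^3) gives running coefficients 1,2,0,0,0 for degrees 0…4.
Finally multiplying by (1 - 2q)^4, the product of all factors after the first has coefficients 1,-6,8,16,-48 for degrees 0…4.
[q^4] = 1·(-48) − 3·16 + 3·8 − 1·(-6) = -66.

-66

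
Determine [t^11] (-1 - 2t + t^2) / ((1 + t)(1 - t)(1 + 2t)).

-682

Partial fractions give a closed form: a_n = (-1)·(-1)^n + (-1/3)·1^n + (1/3)·(-2)^n.
At n = 11: a_11 = -682.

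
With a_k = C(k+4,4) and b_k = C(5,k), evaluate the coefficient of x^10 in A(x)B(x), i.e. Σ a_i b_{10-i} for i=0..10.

This is [x^10] in the product of the two ordinary generating functions.
Σ = 1·0 + 5·0 + 15·0 + 35·0 + 70·0 + 126·1 + 210·5 + 330·10 + 495·10 + 715·5 + 1001·1 = 14002.

14002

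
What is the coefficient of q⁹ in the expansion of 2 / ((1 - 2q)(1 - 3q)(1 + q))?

87208

Partial fractions give a closed form: a_n = (-8/3)·2^n + (9/2)·3^n + (1/6)·(-1)^n.
At n = 9: a_9 = 87208.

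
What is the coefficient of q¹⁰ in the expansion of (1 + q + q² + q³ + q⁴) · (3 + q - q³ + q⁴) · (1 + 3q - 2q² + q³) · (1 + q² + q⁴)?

(1 + q + q² + q³ + q⁴) has coefficients 1,1,1,1,1 for degrees 0…4.
(3 + q - q³ + q⁴) has coefficients 3,1,0,-1,1,0,0,0,0,0,0 for degrees 0…10.
Multiplying by (1 + 3q - 2q² + q³) gives running coefficients 3,10,-3,0,-1,5,-3,1,0,0,0 for degrees 0…10.
Finally multiplying by (1 + q² + q⁴), the product of all factors after the first has coefficients 3,10,0,10,-1,15,-7,6,-4,6,-3 for degrees 0…10.
[q¹⁰] = 1·(-3) + 1·6 + 1·(-4) + 1·6 + 1·(-7) = -2.

-2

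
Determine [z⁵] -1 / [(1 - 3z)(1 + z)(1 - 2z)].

Partial fractions give a closed form: a_n = (-9/4)·3^n + (-1/12)·(-1)^n + (4/3)·2^n.
At n = 5: a_5 = -504.

-504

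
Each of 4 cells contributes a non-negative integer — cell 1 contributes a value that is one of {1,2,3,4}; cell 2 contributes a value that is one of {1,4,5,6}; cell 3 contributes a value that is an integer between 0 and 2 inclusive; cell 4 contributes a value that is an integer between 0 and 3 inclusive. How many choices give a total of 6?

The generating function for the choices is (z + z^2 + z^3 + z^4)·(z + z^4 + z^5 + z^6)·(1 + z + z^2)·(1 + z + z^2 + z^3); the count is [z^6].
(z + z^2 + z^3 + z^4) has coefficients 0,1,1,1,1 for degrees 0…4.
(z + z^4 + z^5 + z^6) has coefficients 0,1,0,0,1,1,1 for degrees 0…6.
Multiplying by (1 + z + z^2) gives running coefficients 0,1,1,1,1,2,3 for degrees 0…6.
Finally multiplying by (1 + z + z^2 + z^3), the product of all factors after the first has coefficients 0,1,2,3,4,5,7 for degrees 0…6.
[z^6] = 1·5 + 1·4 + 1·3 + 1·2 = 14.

14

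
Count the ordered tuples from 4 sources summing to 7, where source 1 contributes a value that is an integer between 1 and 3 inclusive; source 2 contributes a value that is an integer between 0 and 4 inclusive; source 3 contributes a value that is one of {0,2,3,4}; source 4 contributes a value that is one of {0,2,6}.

20

The generating function for the choices is (y + y² + y³)·(1 + y + y² + y³ + y⁴)·(1 + y² + y³ + y⁴)·(1 + y² + y⁶); the count is [y⁷].
(y + y² + y³) has coefficients 0,1,1,1 for degrees 0…3.
(1 + y + y² + y³ + y⁴) has coefficients 1,1,1,1,1,0,0,0 for degrees 0…7.
Multiplying by (1 + y² + y³ + y⁴) gives running coefficients 1,1,2,3,4,3,3,2 for degrees 0…7.
Finally multiplying by (1 + y² + y⁶), the product of all factors after the first has coefficients 1,1,3,4,6,6,8,6 for degrees 0…7.
[y⁷] = 1·8 + 1·6 + 1·6 = 20.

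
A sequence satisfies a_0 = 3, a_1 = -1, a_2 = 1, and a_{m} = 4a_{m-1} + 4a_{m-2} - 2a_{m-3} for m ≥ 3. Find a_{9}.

The ordinary generating function has denominator 1 - 4z - 4z^2 + 2z^3.
Iterating the recurrence: a_0,…,a_{9} = 3, -1, 1, -6, -18, -98, -452, -2164, -10268, -48824.

-48824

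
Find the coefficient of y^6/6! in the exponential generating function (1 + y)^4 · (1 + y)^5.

The EGF product rule gives c_6 = Σ_{k_1+k_2=6} C(6; k_1,k_2) · ∏ g_i(k_i), where (1+y)^4 gives the falling factorial (4)_k; (1+y)^5 gives the falling factorial (5)_k.
g_1(k) for k = 0…6: 1, 4, 12, 24, 24, 0, 0.
g_2(k) for k = 0…6: 1, 5, 20, 60, 120, 120, 0.
c_6 = Σ_k C(6,k)·g_1(k)·g_2(6−k) = 6·4·120 + 15·12·120 + 20·24·60 + 15·24·20 = 2880 + 21600 + 28800 + 7200 = 60480.

60480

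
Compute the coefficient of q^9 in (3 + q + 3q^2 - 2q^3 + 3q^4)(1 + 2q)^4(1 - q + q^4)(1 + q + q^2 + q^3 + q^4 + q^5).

338

(3 + q + 3q^2 - 2q^3 + 3q^4) has coefficients 3,1,3,-2,3 for degrees 0…4.
(1 + 2q)^4 has coefficients 1,8,24,32,16,0,0,0,0,0 for degrees 0…9.
Multiplying by (1 - q + q^4) gives running coefficients 1,7,16,8,-15,-8,24,32,16,0 for degrees 0…9.
Finally multiplying by (1 + q + q^2 + q^3 + q^4 + q^5), the product of all factors after the first has coefficients 1,8,24,32,17,9,32,57,57,49 for degrees 0…9.
[q^9] = 3·49 + 1·57 + 3·57 − 2·32 + 3·9 = 338.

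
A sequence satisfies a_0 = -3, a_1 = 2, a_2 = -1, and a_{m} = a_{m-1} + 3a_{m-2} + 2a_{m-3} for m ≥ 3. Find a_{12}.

-2115

The ordinary generating function has denominator 1 - z - 3z^2 - 2z^3.
Iterating the recurrence: a_0,…,a_{12} = -3, 2, -1, -1, 0, -5, -7, -22, -53, -133, -336, -841, -2115.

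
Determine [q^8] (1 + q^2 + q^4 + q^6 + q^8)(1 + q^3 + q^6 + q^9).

(1 + q^2 + q^4 + q^6 + q^8) has coefficients 1,0,1,0,1,0,1,0,1 for degrees 0…8.
(1 + q^3 + q^6 + q^9) has coefficients 1,0,0,1,0,0,1,0,0 for degrees 0…8.
[q^8] = 1·0 + 1·1 + 1·0 + 1·0 + 1·1 = 2.

2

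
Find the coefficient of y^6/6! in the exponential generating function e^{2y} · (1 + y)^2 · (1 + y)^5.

130768

The EGF product rule gives c_6 = Σ_{k_1+k_2+k_3=6} C(6; k_1,k_2,k_3) · ∏ g_i(k_i), where e^{2y} gives (2)^k; (1+y)^2 gives the falling factorial (2)_k; (1+y)^5 gives the falling factorial (5)_k.
g_1(k) for k = 0…6: 1, 2, 4, 8, 16, 32, 64.
g_2(k) for k = 0…6: 1, 2, 2, 0, 0, 0, 0.
g_3(k) for k = 0…6: 1, 5, 20, 60, 120, 120, 0.
First combine the last two factors: h(k) = Σ_j C(k,j)·g_2(j)·g_3(k−j) for k = 0…6: 1, 7, 42, 210, 840, 2520, 5040.
c_6 = Σ_k C(6,k)·g_1(k)·h(6−k) = 1·1·5040 + 6·2·2520 + 15·4·840 + 20·8·210 + 15·16·42 + 6·32·7 + 1·64·1 = 5040 + 30240 + 50400 + 33600 + 10080 + 1344 + 64 = 130768.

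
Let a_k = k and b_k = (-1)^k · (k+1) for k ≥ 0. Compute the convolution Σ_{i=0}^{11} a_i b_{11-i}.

The convolution is the x^11 coefficient of A(x)B(x).
Σ = 0·(-12) + 1·11 + 2·(-10) + 3·9 + 4·(-8) + 5·7 + 6·(-6) + 7·5 + 8·(-4) + 9·3 + 10·(-2) + 11·1 = 6.

6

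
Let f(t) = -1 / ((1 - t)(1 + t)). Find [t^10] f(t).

-1

The denominator gives the recurrence a_n = a_(n−2) for n ≥ 2; the numerator fixes a_0 = -1, a_1 = 0.
Iterating: -1, 0, -1, 0, -1, 0, -1, 0, -1, 0, -1, so a_10 = -1.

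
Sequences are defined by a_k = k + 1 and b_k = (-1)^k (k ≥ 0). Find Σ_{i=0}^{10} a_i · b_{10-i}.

6

The convolution is the t^10 coefficient of A(t)B(t).
Σ = 1·1 + 2·(-1) + 3·1 + 4·(-1) + 5·1 + 6·(-1) + 7·1 + 8·(-1) + 9·1 + 10·(-1) + 11·1 = 6.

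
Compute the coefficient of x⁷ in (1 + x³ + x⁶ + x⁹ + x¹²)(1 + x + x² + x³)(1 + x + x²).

(1 + x³ + x⁶ + x⁹ + x¹²) has coefficients 1,0,0,1,0,0,1,0 for degrees 0…7.
(1 + x + x² + x³) has coefficients 1,1,1,1,0,0,0,0 for degrees 0…7.
Finally multiplying by (1 + x + x²), the product of all factors after the first has coefficients 1,2,3,3,2,1,0,0 for degrees 0…7.
[x⁷] = 1·0 + 1·2 + 1·2 = 4.

4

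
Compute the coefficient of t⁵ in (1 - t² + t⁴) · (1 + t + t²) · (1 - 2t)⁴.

-7

(1 - t² + t⁴) has coefficients 1,0,-1,0,1 for degrees 0…4.
(1 + t + t²) has coefficients 1,1,1,0,0,0 for degrees 0…5.
Finally multiplying by (1 - 2t)⁴, the product of all factors after the first has coefficients 1,-7,17,-16,8,-16 for degrees 0…5.
[t⁵] = 1·(-16) − 1·(-16) + 1·(-7) = -7.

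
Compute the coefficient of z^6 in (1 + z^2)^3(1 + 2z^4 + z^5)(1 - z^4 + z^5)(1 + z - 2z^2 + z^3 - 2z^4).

(1 + z^2)^3 has coefficients 1,0,3,0,3,0,1 for degrees 0…6.
(1 + 2z^4 + z^5) has coefficients 1,0,0,0,2,1,0 for degrees 0…6.
Multiplying by (1 - z^4 + z^5) gives running coefficients 1,0,0,0,1,2,0 for degrees 0…6.
Finally multiplying by (1 + z - 2z^2 + z^3 - 2z^4), the product of all factors after the first has coefficients 1,1,-2,1,-1,3,0 for degrees 0…6.
[z^6] = 1·0 + 3·(-1) + 3·(-2) + 1·1 = -8.

-8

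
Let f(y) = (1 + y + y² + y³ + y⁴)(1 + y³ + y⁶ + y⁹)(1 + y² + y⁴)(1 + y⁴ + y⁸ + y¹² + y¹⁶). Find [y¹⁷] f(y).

15

(1 + y + y² + y³ + y⁴) has coefficients 1,1,1,1,1 for degrees 0…4.
(1 + y³ + y⁶ + y⁹) has coefficients 1,0,0,1,0,0,1,0,0,1,0,0,0,0,0,0,0,0 for degrees 0…17.
Multiplying by (1 + y² + y⁴) gives running coefficients 1,0,1,1,1,1,1,1,1,1,1,1,0,1,0,0,0,0 for degrees 0…17.
Finally multiplying by (1 + y⁴ + y⁸ + y¹² + y¹⁶), the product of all factors after the first has coefficients 1,0,1,1,2,1,2,2,3,2,3,3,3,3,3,3,3,3 for degrees 0…17.
[y¹⁷] = 1·3 + 1·3 + 1·3 + 1·3 + 1·3 = 15.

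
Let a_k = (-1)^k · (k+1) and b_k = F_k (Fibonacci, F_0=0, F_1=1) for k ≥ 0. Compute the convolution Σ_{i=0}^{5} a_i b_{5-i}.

Write out a_i and b_{5-i} for i = 0,…,5 and sum the products.
Σ = 1·5 − 2·3 + 3·2 − 4·1 + 5·1 − 6·0 = 6.

6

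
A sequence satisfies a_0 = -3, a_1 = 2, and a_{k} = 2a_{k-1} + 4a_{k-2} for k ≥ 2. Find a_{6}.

-448

The ordinary generating function has denominator 1 - 2q - 4q^2.
Iterating the recurrence: a_0,…,a_{6} = -3, 2, -8, -8, -48, -128, -448.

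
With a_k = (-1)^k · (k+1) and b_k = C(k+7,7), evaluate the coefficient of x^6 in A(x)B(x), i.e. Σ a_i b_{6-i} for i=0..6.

781

The convolution is the x^6 coefficient of A(x)B(x).
Σ = 1·1716 − 2·792 + 3·330 − 4·120 + 5·36 − 6·8 + 7·1 = 781.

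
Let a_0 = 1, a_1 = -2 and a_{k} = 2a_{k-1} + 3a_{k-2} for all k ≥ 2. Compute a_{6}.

-181

The ordinary generating function has denominator 1 - 2z - 3z^2.
Iterating the recurrence: a_0,…,a_{6} = 1, -2, -1, -8, -19, -62, -181.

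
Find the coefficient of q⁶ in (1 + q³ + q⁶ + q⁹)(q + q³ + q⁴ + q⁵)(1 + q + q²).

(1 + q³ + q⁶ + q⁹) has coefficients 1,0,0,1,0,0,1 for degrees 0…6.
(q + q³ + q⁴ + q⁵) has coefficients 0,1,0,1,1,1,0 for degrees 0…6.
Finally multiplying by (1 + q + q²), the product of all factors after the first has coefficients 0,1,1,2,2,3,2 for degrees 0…6.
[q⁶] = 1·2 + 1·2 + 1·0 = 4.

4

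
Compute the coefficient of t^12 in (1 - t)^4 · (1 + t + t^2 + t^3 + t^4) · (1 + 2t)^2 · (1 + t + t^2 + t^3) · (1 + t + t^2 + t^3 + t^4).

(1 - t)^4 has coefficients 1,-4,6,-4,1 for degrees 0…4.
(1 + t + t^2 + t^3 + t^4) has coefficients 1,1,1,1,1,0,0,0,0,0,0,0,0 for degrees 0…12.
Multiplying by (1 + 2t)^2 gives running coefficients 1,5,9,9,9,8,4,0,0,0,0,0,0 for degrees 0…12.
Multiplying by (1 + t + t^2 + t^3) gives running coefficients 1,6,15,24,32,35,30,21,12,4,0,0,0 for degrees 0…12.
Finally multiplying by (1 + t + t^2 + t^3 + t^4), the product of all factors after the first has coefficients 1,7,22,46,78,112,136,142,130,102,67,37,16 for degrees 0…12.
[t^12] = 1·16 − 4·37 + 6·67 − 4·102 + 1·130 = -8.

-8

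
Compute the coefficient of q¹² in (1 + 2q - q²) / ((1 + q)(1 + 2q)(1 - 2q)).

1366

Partial fractions give a closed form: a_n = (2/3)·(-1)^n + (-1/4)·(-2)^n + (7/12)·2^n.
At n = 12: a_12 = 1366.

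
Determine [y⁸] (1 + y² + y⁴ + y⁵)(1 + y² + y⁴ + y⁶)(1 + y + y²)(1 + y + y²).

(1 + y² + y⁴ + y⁵) has coefficients 1,0,1,0,1,1 for degrees 0…5.
(1 + y² + y⁴ + y⁶) has coefficients 1,0,1,0,1,0,1,0,0 for degrees 0…8.
Multiplying by (1 + y + y²) gives running coefficients 1,1,2,1,2,1,2,1,1 for degrees 0…8.
Finally multiplying by (1 + y + y²), the product of all factors after the first has coefficients 1,2,4,4,5,4,5,4,4 for degrees 0…8.
[y⁸] = 1·4 + 1·5 + 1·5 + 1·4 = 18.

18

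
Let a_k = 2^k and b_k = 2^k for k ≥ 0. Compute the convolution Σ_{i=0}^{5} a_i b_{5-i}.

This is [x^5] in the product of the two ordinary generating functions.
Σ = 1·32 + 2·16 + 4·8 + 8·4 + 16·2 + 32·1 = 192.

192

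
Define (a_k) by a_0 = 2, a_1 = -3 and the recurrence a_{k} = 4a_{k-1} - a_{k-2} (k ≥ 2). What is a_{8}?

-38414

The ordinary generating function has denominator 1 - 4q + q^2.
Iterating the recurrence: a_0,…,a_{8} = 2, -3, -14, -53, -198, -739, -2758, -10293, -38414.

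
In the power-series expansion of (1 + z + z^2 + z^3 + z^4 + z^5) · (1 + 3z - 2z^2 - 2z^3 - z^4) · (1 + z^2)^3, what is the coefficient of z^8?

-10

(1 + z + z^2 + z^3 + z^4 + z^5) has coefficients 1,1,1,1,1,1 for degrees 0…5.
(1 + 3z - 2z^2 - 2z^3 - z^4) has coefficients 1,3,-2,-2,-1,0,0,0,0 for degrees 0…8.
Finally multiplying by (1 + z^2)^3, the product of all factors after the first has coefficients 1,3,1,7,-4,3,-8,-3,-5 for degrees 0…8.
[z^8] = 1·(-5) + 1·(-3) + 1·(-8) + 1·3 + 1·(-4) + 1·7 = -10.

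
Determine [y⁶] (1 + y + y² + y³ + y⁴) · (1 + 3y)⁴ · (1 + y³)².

594

(1 + y + y² + y³ + y⁴) has coefficients 1,1,1,1,1 for degrees 0…4.
(1 + 3y)⁴ has coefficients 1,12,54,108,81,0,0 for degrees 0…6.
Finally multiplying by (1 + y³)², the product of all factors after the first has coefficients 1,12,54,110,105,108,217 for degrees 0…6.
[y⁶] = 1·217 + 1·108 + 1·105 + 1·110 + 1·54 = 594.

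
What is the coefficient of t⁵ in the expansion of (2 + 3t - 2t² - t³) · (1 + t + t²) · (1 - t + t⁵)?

(2 + 3t - 2t² - t³) has coefficients 2,3,-2,-1 for degrees 0…3.
(1 + t + t²) has coefficients 1,1,1,0,0,0 for degrees 0…5.
Finally multiplying by (1 - t + t⁵), the product of all factors after the first has coefficients 1,0,0,-1,0,1 for degrees 0…5.
[t⁵] = 2·1 + 3·0 − 2·(-1) − 1·0 = 4.

4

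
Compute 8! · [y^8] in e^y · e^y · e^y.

6561

The EGF product rule gives c_8 = Σ_{k_1+k_2+k_3=8} C(8; k_1,k_2,k_3) · ∏ g_i(k_i), where e^y gives (1)^k; e^y gives (1)^k; e^y gives (1)^k.
g_1(k) for k = 0…8: 1, 1, 1, 1, 1, 1, 1, 1, 1.
g_2(k) for k = 0…8: 1, 1, 1, 1, 1, 1, 1, 1, 1.
g_3(k) for k = 0…8: 1, 1, 1, 1, 1, 1, 1, 1, 1.
First combine the last two factors: h(k) = Σ_j C(k,j)·g_2(j)·g_3(k−j) for k = 0…8: 1, 2, 4, 8, 16, 32, 64, 128, 256.
c_8 = Σ_k C(8,k)·g_1(k)·h(8−k) = 1·1·256 + 8·1·128 + 28·1·64 + 56·1·32 + 70·1·16 + 56·1·8 + 28·1·4 + 8·1·2 + 1·1·1 = 256 + 1024 + 1792 + 1792 + 1120 + 448 + 112 + 16 + 1 = 6561.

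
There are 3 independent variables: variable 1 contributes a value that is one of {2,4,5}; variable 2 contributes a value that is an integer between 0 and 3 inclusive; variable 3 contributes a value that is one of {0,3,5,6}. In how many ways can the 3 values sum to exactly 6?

The generating function for the choices is (x² + x⁴ + x⁵)·(1 + x + x² + x³)·(1 + x³ + x⁵ + x⁶); the count is [x⁶].
(x² + x⁴ + x⁵) has coefficients 0,0,1,0,1,1 for degrees 0…5.
(1 + x + x² + x³) has coefficients 1,1,1,1,0,0,0 for degrees 0…6.
Finally multiplying by (1 + x³ + x⁵ + x⁶), the product of all factors after the first has coefficients 1,1,1,2,1,2,3 for degrees 0…6.
[x⁶] = 1·1 + 1·1 + 1·1 = 3.

3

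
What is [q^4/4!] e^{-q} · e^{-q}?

16

The EGF product rule gives c_4 = Σ_{k_1+k_2=4} C(4; k_1,k_2) · ∏ g_i(k_i), where e^{-q} gives (-1)^k; e^{-q} gives (-1)^k.
g_1(k) for k = 0…4: 1, -1, 1, -1, 1.
g_2(k) for k = 0…4: 1, -1, 1, -1, 1.
c_4 = Σ_k C(4,k)·g_1(k)·g_2(4−k) = 1·1·1 + 4·(-1)·(-1) + 6·1·1 + 4·(-1)·(-1) + 1·1·1 = 1 + 4 + 6 + 4 + 1 = 16.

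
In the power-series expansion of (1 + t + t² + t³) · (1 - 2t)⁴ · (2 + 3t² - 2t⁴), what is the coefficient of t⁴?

(1 + t + t² + t³) has coefficients 1,1,1,1 for degrees 0…3.
(1 - 2t)⁴ has coefficients 1,-8,24,-32,16 for degrees 0…4.
Finally multiplying by (2 + 3t² - 2t⁴), the product of all factors after the first has coefficients 2,-16,51,-88,102 for degrees 0…4.
[t⁴] = 1·102 + 1·(-88) + 1·51 + 1·(-16) = 49.

49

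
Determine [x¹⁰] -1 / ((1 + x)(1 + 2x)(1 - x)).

Partial fractions give a closed form: a_n = (1/2)·(-1)^n + (-4/3)·(-2)^n + (-1/6)·1^n.
At n = 10: a_10 = -1365.

-1365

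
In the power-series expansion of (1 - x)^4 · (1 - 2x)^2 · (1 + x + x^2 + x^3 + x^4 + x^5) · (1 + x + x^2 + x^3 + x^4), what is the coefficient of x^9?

8

(1 - x)^4 has coefficients 1,-4,6,-4,1 for degrees 0…4.
(1 - 2x)^2 has coefficients 1,-4,4,0,0,0,0,0,0,0 for degrees 0…9.
Multiplying by (1 + x + x^2 + x^3 + x^4 + x^5) gives running coefficients 1,-3,1,1,1,1,0,4,0,0 for degrees 0…9.
Finally multiplying by (1 + x + x^2 + x^3 + x^4), the product of all factors after the first has coefficients 1,-2,-1,0,1,1,4,7,6,5 for degrees 0…9.
[x^9] = 1·5 − 4·6 + 6·7 − 4·4 + 1·1 = 8.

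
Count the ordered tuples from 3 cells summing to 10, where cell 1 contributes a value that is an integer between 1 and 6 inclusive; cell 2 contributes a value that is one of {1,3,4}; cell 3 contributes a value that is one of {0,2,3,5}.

The generating function for the choices is (y + y² + y³ + y⁴ + y⁵ + y⁶)·(y + y³ + y⁴)·(1 + y² + y³ + y⁵); the count is [y¹⁰].
(y + y² + y³ + y⁴ + y⁵ + y⁶) has coefficients 0,1,1,1,1,1,1 for degrees 0…6.
(y + y³ + y⁴) has coefficients 0,1,0,1,1,0,0,0,0,0,0 for degrees 0…10.
Finally multiplying by (1 + y² + y³ + y⁵), the product of all factors after the first has coefficients 0,1,0,2,2,1,3,1,1,1,0 for degrees 0…10.
[y¹⁰] = 1·1 + 1·1 + 1·1 + 1·3 + 1·1 + 1·2 = 9.

9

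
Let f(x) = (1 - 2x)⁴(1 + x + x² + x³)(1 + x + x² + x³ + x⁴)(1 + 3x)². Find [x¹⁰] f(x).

120

(1 - 2x)⁴ has coefficients 1,-8,24,-32,16 for degrees 0…4.
(1 + x + x² + x³) has coefficients 1,1,1,1,0,0,0,0,0,0,0 for degrees 0…10.
Multiplying by (1 + x + x² + x³ + x⁴) gives running coefficients 1,2,3,4,4,3,2,1,0,0,0 for degrees 0…10.
Finally multiplying by (1 + 3x)², the product of all factors after the first has coefficients 1,8,24,40,55,63,56,40,24,9,0 for degrees 0…10.
[x¹⁰] = 1·0 − 8·9 + 24·24 − 32·40 + 16·56 = 120.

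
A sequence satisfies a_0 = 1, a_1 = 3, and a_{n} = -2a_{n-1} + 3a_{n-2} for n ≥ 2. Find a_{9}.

9843

The ordinary generating function has denominator 1 + 2q - 3q^2.
Iterating the recurrence: a_0,…,a_{9} = 1, 3, -3, 15, -39, 123, -363, 1095, -3279, 9843.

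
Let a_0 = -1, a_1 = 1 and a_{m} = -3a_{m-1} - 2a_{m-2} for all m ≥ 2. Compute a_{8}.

The ordinary generating function has denominator 1 + 3x + 2x^2.
Iterating the recurrence: a_0,…,a_{8} = -1, 1, -1, 1, -1, 1, -1, 1, -1.

-1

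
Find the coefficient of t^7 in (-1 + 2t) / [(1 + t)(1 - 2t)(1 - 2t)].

-85

The denominator gives the recurrence a_n = 3a_(n−1) − 4a_(n−3) for n ≥ 3; the numerator fixes a_0 = -1, a_1 = -1, a_2 = -3.
Iterating: -1, -1, -3, -5, -11, -21, -43, -85, so a_7 = -85.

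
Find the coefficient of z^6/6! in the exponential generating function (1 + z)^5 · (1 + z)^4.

The EGF product rule gives c_6 = Σ_{k_1+k_2=6} C(6; k_1,k_2) · ∏ g_i(k_i), where (1+z)^5 gives the falling factorial (5)_k; (1+z)^4 gives the falling factorial (4)_k.
g_1(k) for k = 0…6: 1, 5, 20, 60, 120, 120, 0.
g_2(k) for k = 0…6: 1, 4, 12, 24, 24, 0, 0.
c_6 = Σ_k C(6,k)·g_1(k)·g_2(6−k) = 15·20·24 + 20·60·24 + 15·120·12 + 6·120·4 = 7200 + 28800 + 21600 + 2880 = 60480.

60480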